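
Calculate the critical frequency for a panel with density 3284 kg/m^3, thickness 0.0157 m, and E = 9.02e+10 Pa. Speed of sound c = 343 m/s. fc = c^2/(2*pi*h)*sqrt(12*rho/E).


12*rho/E = 12*3284/9.02e+10 = 4.36896e-07
sqrt(12*rho/E) = sqrt(4.36896e-07) = 0.000660981
c^2/(2*pi*h) = 343^2/(2*pi*0.0157) = 1.19264e+06
fc = 1.19264e+06 * 0.000660981 = 788.31 Hz


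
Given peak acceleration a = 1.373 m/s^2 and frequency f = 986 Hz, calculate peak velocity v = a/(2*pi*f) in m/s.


omega = 2*pi*f = 2*pi*986 = 6195.22 rad/s
v = a / omega = 1.373 / 6195.22 = 0.00022162 m/s


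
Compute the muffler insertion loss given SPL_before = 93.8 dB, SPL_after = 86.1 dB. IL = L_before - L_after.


Insertion loss = SPL without muffler - SPL with muffler
IL = 93.8 - 86.1 = 7.7 dB


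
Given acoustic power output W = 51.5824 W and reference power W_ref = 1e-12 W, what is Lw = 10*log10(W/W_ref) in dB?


W / W_ref = 51.5824 / 1e-12 = 5.15824e+13
Lw = 10 * log10(5.15824e+13) = 137.13 dB


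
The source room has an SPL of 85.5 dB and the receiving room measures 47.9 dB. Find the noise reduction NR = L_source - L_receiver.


NR = L_source - L_receiver (difference between source and receiving room levels)
NR = 85.5 - 47.9 = 37.6 dB


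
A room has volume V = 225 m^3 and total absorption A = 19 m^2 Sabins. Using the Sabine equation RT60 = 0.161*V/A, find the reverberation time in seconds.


RT60 = 0.161 * 225 / 19 = 1.9066 s


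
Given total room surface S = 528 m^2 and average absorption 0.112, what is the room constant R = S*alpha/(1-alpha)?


R = 528 * 0.112 / (1 - 0.112) = 66.595 m^2


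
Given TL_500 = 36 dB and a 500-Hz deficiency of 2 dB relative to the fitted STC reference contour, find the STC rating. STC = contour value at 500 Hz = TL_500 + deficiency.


By ASTM E413, STC = value of the fitted reference contour at 500 Hz.
Contour value at 500 Hz = TL_500 + deficiency = 36 + 2 = 38
STC = 38


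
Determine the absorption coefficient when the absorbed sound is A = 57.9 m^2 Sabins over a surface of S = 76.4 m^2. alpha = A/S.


Absorption coefficient = absorbed power / incident power
alpha = A / S = 57.9 / 76.4 = 0.75785


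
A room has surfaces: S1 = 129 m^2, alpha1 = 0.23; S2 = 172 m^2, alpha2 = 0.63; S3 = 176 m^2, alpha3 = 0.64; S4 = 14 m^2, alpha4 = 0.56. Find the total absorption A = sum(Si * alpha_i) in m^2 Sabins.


129 * 0.23 = 29.67
172 * 0.63 = 108.36
176 * 0.64 = 112.64
14 * 0.56 = 7.84
A_total = 29.67 + 108.36 + 112.64 + 7.84 = 258.51 m^2


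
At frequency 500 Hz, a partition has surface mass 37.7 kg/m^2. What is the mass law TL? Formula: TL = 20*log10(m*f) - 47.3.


m * f = 37.7 * 500 = 18850
20*log10(18850) = 85.5062 dB
TL = 85.5062 - 47.3 = 38.206 dB


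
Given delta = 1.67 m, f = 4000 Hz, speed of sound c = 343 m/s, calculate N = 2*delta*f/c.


N = 2*delta*f/c = 2*delta/lambda, where lambda = c/f
lambda = 343 / 4000 = 0.08575 m
N = 2 * 1.67 / 0.08575 = 38.95


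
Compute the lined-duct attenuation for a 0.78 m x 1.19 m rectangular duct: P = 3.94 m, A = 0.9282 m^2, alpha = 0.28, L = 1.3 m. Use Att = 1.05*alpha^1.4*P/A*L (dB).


alpha^1.4 = 0.28^1.4 = 0.168276
Attenuation rate = 1.05 * alpha^1.4 * P / A
= 1.05 * 0.168276 * 3.94 / 0.9282 = 0.750008 dB/m
Total Att = 0.750008 * 1.3 = 0.97501 dB


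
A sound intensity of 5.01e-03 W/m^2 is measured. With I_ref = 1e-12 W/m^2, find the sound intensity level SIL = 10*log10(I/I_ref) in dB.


I / I_ref = 5.01e-03 / 1e-12 = 5.01e+09
SIL = 10 * log10(5.01e+09) = 96.998 dB


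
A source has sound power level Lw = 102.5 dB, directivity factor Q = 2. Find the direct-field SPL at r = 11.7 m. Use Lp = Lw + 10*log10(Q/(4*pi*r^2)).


4*pi*r^2 = 4*pi*11.7^2 = 1720.21 m^2
Q / (4*pi*r^2) = 2 / 1720.21 = 0.00116265
Lp = 102.5 + 10*log10(0.00116265) = 73.154 dB


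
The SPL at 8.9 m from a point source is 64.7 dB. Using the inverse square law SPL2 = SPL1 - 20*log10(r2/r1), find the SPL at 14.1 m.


r2/r1 = 14.1/8.9 = 1.58427
Correction = 20*log10(1.58427) = 3.99658 dB
SPL2 = 64.7 - 3.99658 = 60.703 dB


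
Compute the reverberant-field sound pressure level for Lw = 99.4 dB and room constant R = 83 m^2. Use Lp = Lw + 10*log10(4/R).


4/R = 4/83 = 0.0481928
Lp = 99.4 + 10*log10(0.0481928) = 86.23 dB


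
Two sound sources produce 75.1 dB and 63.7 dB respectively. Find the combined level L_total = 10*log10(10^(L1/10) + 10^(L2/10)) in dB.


10^(75.1/10) = 3.23594e+07
10^(63.7/10) = 2.34423e+06
Sum = 3.23594e+07 + 2.34423e+06 = 3.47036e+07
L_total = 10*log10(3.47036e+07) = 75.404 dB


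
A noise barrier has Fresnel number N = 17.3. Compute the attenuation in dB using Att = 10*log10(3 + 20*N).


3 + 20*N = 3 + 20*17.3 = 349
Att = 10*log10(349) = 25.428 dB


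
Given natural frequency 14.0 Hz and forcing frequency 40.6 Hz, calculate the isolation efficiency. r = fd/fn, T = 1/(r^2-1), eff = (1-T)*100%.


r = 40.6 / 14.0 = 2.9
r^2 - 1 = 2.9^2 - 1 = 7.41
T = 1/7.41 = 0.134953
Efficiency = (1 - 0.134953)*100 = 86.505 %


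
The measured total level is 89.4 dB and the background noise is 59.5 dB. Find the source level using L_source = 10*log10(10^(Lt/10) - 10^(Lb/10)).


10^(89.4/10) = 8.70964e+08
10^(59.5/10) = 891251
Difference = 8.70964e+08 - 891251 = 8.70073e+08
L_source = 10*log10(8.70073e+08) = 89.396 dB


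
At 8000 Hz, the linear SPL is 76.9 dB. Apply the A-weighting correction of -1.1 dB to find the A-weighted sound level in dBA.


A-weighting table: 8000 Hz -> -1.1 dB correction
SPL_A = SPL + correction = 76.9 + (-1.1) = 75.8 dBA


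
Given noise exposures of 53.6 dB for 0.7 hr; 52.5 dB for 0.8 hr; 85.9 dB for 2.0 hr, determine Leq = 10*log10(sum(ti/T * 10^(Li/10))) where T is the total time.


T_total = 0.7 + 0.8 + 2.0 = 3.5 hr
(0.7/3.5) * 10^(53.6/10) = 45817.4
(0.8/3.5) * 10^(52.5/10) = 40646.4
(2.0/3.5) * 10^(85.9/10) = 2.22312e+08
Sum = 45817.4 + 40646.4 + 2.22312e+08 = 2.22398e+08
Leq = 10*log10(2.22398e+08) = 83.471 dB


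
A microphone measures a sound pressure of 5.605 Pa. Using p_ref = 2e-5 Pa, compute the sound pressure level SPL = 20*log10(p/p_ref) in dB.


p / p_ref = 5.605 / 2e-5 = 280250
SPL = 20 * log10(280250) = 108.95 dB


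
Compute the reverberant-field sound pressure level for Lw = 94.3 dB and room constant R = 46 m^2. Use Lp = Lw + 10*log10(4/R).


4/R = 4/46 = 0.0869565
Lp = 94.3 + 10*log10(0.0869565) = 83.693 dB


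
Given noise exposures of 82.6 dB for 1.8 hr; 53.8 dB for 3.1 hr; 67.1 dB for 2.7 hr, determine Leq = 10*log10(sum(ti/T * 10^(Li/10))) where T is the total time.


T_total = 1.8 + 3.1 + 2.7 = 7.6 hr
(1.8/7.6) * 10^(82.6/10) = 4.30982e+07
(3.1/7.6) * 10^(53.8/10) = 97847.1
(2.7/7.6) * 10^(67.1/10) = 1.82201e+06
Sum = 4.30982e+07 + 97847.1 + 1.82201e+06 = 4.50181e+07
Leq = 10*log10(4.50181e+07) = 76.534 dB


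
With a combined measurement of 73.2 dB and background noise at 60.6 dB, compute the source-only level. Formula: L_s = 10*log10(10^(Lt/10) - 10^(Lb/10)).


10^(73.2/10) = 2.0893e+07
10^(60.6/10) = 1.14815e+06
Difference = 2.0893e+07 - 1.14815e+06 = 1.97448e+07
L_source = 10*log10(1.97448e+07) = 72.955 dB


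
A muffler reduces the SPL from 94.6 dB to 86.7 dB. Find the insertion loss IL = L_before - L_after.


Insertion loss = SPL without muffler - SPL with muffler
IL = 94.6 - 86.7 = 7.9 dB


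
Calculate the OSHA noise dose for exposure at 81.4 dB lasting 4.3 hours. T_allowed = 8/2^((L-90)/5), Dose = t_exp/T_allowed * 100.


T_allowed = 8 / 2^((81.4 - 90)/5) = 26.3549 hr
Dose = 4.3 / 26.3549 * 100 = 16.316 %


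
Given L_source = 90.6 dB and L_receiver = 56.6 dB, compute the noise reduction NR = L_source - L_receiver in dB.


NR = L_source - L_receiver (difference between source and receiving room levels)
NR = 90.6 - 56.6 = 34 dB


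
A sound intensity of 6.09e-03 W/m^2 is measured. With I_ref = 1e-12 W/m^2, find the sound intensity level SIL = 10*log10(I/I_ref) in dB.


I / I_ref = 6.09e-03 / 1e-12 = 6.09e+09
SIL = 10 * log10(6.09e+09) = 97.846 dB


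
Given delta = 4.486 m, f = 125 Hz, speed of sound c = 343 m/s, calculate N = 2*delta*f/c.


N = 2*delta*f/c = 2*delta/lambda, where lambda = c/f
lambda = 343 / 125 = 2.744 m
N = 2 * 4.486 / 2.744 = 3.2697


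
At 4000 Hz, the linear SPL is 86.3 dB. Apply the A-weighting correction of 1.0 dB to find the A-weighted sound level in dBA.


A-weighting table: 4000 Hz -> 1.0 dB correction
SPL_A = SPL + correction = 86.3 + (1.0) = 87.3 dBA


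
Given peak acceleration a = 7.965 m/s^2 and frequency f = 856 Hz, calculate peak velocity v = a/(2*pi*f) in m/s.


omega = 2*pi*f = 2*pi*856 = 5378.41 rad/s
v = a / omega = 7.965 / 5378.41 = 0.0014809 m/s


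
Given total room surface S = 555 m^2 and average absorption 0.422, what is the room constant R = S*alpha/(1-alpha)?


R = 555 * 0.422 / (1 - 0.422) = 405.21 m^2


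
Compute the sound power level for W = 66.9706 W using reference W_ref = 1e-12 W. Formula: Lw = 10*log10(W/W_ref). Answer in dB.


W / W_ref = 66.9706 / 1e-12 = 6.69706e+13
Lw = 10 * log10(6.69706e+13) = 138.26 dB


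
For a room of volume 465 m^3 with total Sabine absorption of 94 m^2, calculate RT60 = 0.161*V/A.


RT60 = 0.161 * 465 / 94 = 0.79644 s


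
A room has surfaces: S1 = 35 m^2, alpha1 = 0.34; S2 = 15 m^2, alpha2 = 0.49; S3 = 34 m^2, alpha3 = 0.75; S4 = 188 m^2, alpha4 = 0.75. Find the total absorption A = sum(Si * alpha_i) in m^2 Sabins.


35 * 0.34 = 11.9
15 * 0.49 = 7.35
34 * 0.75 = 25.5
188 * 0.75 = 141
A_total = 11.9 + 7.35 + 25.5 + 141 = 185.75 m^2


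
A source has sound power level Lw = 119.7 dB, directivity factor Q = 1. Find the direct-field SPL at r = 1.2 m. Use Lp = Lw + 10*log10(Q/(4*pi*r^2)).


4*pi*r^2 = 4*pi*1.2^2 = 18.0956 m^2
Q / (4*pi*r^2) = 1 / 18.0956 = 0.0552621
Lp = 119.7 + 10*log10(0.0552621) = 107.12 dB


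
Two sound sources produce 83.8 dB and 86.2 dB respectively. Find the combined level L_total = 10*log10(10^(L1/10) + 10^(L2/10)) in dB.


10^(83.8/10) = 2.39883e+08
10^(86.2/10) = 4.16869e+08
Sum = 2.39883e+08 + 4.16869e+08 = 6.56752e+08
L_total = 10*log10(6.56752e+08) = 88.174 dB


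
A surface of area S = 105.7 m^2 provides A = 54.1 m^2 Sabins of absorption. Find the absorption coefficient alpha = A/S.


Absorption coefficient = absorbed power / incident power
alpha = A / S = 54.1 / 105.7 = 0.51183


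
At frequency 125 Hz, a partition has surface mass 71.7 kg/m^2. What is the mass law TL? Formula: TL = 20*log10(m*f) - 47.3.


m * f = 71.7 * 125 = 8962.5
20*log10(8962.5) = 79.0486 dB
TL = 79.0486 - 47.3 = 31.749 dB


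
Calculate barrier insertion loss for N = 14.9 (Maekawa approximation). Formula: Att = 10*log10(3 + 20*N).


3 + 20*N = 3 + 20*14.9 = 301
Att = 10*log10(301) = 24.786 dB


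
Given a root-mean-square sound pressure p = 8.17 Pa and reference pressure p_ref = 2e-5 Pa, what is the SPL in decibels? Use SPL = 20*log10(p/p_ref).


p / p_ref = 8.17 / 2e-5 = 408500
SPL = 20 * log10(408500) = 112.22 dB


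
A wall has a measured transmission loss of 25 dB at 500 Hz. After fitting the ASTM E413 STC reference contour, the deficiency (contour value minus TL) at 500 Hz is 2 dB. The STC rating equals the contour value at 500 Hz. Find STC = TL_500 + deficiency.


By ASTM E413, STC = value of the fitted reference contour at 500 Hz.
Contour value at 500 Hz = TL_500 + deficiency = 25 + 2 = 27
STC = 27


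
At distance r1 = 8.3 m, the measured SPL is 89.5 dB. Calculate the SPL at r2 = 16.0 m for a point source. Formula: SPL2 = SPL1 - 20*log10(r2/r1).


r2/r1 = 16.0/8.3 = 1.92771
Correction = 20*log10(1.92771) = 5.70083 dB
SPL2 = 89.5 - 5.70083 = 83.799 dB


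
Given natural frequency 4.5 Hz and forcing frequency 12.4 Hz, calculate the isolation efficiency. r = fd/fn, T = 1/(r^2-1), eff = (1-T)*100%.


r = 12.4 / 4.5 = 2.75556
r^2 - 1 = 2.75556^2 - 1 = 6.59311
T = 1/6.59311 = 0.151673
Efficiency = (1 - 0.151673)*100 = 84.833 %


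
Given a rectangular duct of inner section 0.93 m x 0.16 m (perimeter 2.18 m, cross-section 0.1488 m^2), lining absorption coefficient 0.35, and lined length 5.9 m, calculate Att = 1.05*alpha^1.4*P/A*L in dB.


alpha^1.4 = 0.35^1.4 = 0.229983
Attenuation rate = 1.05 * alpha^1.4 * P / A
= 1.05 * 0.229983 * 2.18 / 0.1488 = 3.53784 dB/m
Total Att = 3.53784 * 5.9 = 20.873 dB


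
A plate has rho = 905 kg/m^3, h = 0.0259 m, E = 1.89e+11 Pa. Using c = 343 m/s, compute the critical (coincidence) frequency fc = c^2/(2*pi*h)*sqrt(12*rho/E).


12*rho/E = 12*905/1.89e+11 = 5.74603e-08
sqrt(12*rho/E) = sqrt(5.74603e-08) = 0.000239709
c^2/(2*pi*h) = 343^2/(2*pi*0.0259) = 722951
fc = 722951 * 0.000239709 = 173.3 Hz


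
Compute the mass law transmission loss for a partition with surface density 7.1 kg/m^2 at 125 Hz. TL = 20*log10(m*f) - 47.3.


m * f = 7.1 * 125 = 887.5
20*log10(887.5) = 58.9634 dB
TL = 58.9634 - 47.3 = 11.663 dB


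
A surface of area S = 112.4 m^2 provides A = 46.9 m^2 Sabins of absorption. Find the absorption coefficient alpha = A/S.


Absorption coefficient = absorbed power / incident power
alpha = A / S = 46.9 / 112.4 = 0.41726


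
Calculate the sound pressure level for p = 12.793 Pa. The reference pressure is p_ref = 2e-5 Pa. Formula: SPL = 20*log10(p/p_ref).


p / p_ref = 12.793 / 2e-5 = 639650
SPL = 20 * log10(639650) = 116.12 dB


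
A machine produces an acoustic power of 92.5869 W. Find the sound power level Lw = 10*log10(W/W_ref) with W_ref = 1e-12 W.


W / W_ref = 92.5869 / 1e-12 = 9.25869e+13
Lw = 10 * log10(9.25869e+13) = 139.67 dB


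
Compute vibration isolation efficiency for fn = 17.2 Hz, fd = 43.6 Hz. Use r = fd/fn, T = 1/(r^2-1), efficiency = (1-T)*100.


r = 43.6 / 17.2 = 2.53488
r^2 - 1 = 2.53488^2 - 1 = 5.42562
T = 1/5.42562 = 0.184311
Efficiency = (1 - 0.184311)*100 = 81.569 %


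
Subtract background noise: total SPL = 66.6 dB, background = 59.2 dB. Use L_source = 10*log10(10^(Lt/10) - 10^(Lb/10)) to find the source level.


10^(66.6/10) = 4.57088e+06
10^(59.2/10) = 831764
Difference = 4.57088e+06 - 831764 = 3.73912e+06
L_source = 10*log10(3.73912e+06) = 65.728 dB


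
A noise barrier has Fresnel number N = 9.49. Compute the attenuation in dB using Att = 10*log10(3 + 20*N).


3 + 20*N = 3 + 20*9.49 = 192.8
Att = 10*log10(192.8) = 22.851 dB


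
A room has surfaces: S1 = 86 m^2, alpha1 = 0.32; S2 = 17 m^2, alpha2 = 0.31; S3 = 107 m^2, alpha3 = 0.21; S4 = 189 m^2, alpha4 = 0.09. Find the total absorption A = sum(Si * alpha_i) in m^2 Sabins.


86 * 0.32 = 27.52
17 * 0.31 = 5.27
107 * 0.21 = 22.47
189 * 0.09 = 17.01
A_total = 27.52 + 5.27 + 22.47 + 17.01 = 72.27 m^2


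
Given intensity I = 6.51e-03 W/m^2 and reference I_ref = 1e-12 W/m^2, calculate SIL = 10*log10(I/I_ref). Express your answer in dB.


I / I_ref = 6.51e-03 / 1e-12 = 6.51e+09
SIL = 10 * log10(6.51e+09) = 98.136 dB


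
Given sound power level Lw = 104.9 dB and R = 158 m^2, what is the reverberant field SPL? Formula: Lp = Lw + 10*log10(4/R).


4/R = 4/158 = 0.0253165
Lp = 104.9 + 10*log10(0.0253165) = 88.934 dB


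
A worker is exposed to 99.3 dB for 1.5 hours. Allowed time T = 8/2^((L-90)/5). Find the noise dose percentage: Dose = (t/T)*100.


T_allowed = 8 / 2^((99.3 - 90)/5) = 2.20381 hr
Dose = 1.5 / 2.20381 * 100 = 68.064 %


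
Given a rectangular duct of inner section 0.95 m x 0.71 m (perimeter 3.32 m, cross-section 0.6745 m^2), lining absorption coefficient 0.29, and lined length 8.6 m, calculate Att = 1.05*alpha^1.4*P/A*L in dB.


alpha^1.4 = 0.29^1.4 = 0.176749
Attenuation rate = 1.05 * alpha^1.4 * P / A
= 1.05 * 0.176749 * 3.32 / 0.6745 = 0.913487 dB/m
Total Att = 0.913487 * 8.6 = 7.856 dB


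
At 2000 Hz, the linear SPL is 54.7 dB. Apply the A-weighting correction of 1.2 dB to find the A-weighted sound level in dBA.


A-weighting table: 2000 Hz -> 1.2 dB correction
SPL_A = SPL + correction = 54.7 + (1.2) = 55.9 dBA


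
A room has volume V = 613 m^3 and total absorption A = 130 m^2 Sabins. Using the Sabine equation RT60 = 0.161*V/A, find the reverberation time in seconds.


RT60 = 0.161 * 613 / 130 = 0.75918 s


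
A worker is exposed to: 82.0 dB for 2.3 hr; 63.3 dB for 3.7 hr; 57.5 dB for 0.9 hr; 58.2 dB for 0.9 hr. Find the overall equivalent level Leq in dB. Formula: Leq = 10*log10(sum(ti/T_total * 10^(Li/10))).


T_total = 2.3 + 3.7 + 0.9 + 0.9 = 7.8 hr
(2.3/7.8) * 10^(82.0/10) = 4.6734e+07
(3.7/7.8) * 10^(63.3/10) = 1.01416e+06
(0.9/7.8) * 10^(57.5/10) = 64885.5
(0.9/7.8) * 10^(58.2/10) = 76233.9
Sum = 4.6734e+07 + 1.01416e+06 + 64885.5 + 76233.9 = 4.78893e+07
Leq = 10*log10(4.78893e+07) = 76.802 dB


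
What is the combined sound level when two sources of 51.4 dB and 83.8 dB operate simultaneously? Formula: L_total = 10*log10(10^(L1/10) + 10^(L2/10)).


10^(51.4/10) = 138038
10^(83.8/10) = 2.39883e+08
Sum = 138038 + 2.39883e+08 = 2.40021e+08
L_total = 10*log10(2.40021e+08) = 83.802 dB


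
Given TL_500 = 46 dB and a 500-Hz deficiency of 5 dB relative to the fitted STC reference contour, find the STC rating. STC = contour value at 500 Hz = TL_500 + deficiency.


By ASTM E413, STC = value of the fitted reference contour at 500 Hz.
Contour value at 500 Hz = TL_500 + deficiency = 46 + 5 = 51
STC = 51


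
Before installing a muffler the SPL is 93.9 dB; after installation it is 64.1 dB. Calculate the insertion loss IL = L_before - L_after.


Insertion loss = SPL without muffler - SPL with muffler
IL = 93.9 - 64.1 = 29.8 dB


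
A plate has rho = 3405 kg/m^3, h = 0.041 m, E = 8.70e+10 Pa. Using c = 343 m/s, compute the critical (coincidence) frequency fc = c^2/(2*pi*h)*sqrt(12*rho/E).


12*rho/E = 12*3405/8.70e+10 = 4.69655e-07
sqrt(12*rho/E) = sqrt(4.69655e-07) = 0.000685314
c^2/(2*pi*h) = 343^2/(2*pi*0.041) = 456693
fc = 456693 * 0.000685314 = 312.98 Hz


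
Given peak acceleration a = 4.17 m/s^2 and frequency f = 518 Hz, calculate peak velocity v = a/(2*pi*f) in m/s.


omega = 2*pi*f = 2*pi*518 = 3254.69 rad/s
v = a / omega = 4.17 / 3254.69 = 0.0012812 m/s


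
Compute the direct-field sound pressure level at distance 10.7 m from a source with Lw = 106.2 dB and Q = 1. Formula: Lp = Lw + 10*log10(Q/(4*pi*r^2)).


4*pi*r^2 = 4*pi*10.7^2 = 1438.72 m^2
Q / (4*pi*r^2) = 1 / 1438.72 = 0.000695062
Lp = 106.2 + 10*log10(0.000695062) = 74.62 dB


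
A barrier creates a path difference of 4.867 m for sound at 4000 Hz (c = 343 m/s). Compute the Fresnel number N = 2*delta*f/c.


N = 2*delta*f/c = 2*delta/lambda, where lambda = c/f
lambda = 343 / 4000 = 0.08575 m
N = 2 * 4.867 / 0.08575 = 113.52


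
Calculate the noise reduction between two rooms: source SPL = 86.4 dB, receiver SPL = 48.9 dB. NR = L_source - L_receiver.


NR = L_source - L_receiver (difference between source and receiving room levels)
NR = 86.4 - 48.9 = 37.5 dB


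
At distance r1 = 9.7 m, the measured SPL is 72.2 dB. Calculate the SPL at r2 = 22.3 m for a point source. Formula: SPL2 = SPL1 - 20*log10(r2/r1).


r2/r1 = 22.3/9.7 = 2.29897
Correction = 20*log10(2.29897) = 7.23067 dB
SPL2 = 72.2 - 7.23067 = 64.969 dB


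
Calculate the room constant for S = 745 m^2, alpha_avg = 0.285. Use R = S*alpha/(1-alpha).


R = 745 * 0.285 / (1 - 0.285) = 296.96 m^2


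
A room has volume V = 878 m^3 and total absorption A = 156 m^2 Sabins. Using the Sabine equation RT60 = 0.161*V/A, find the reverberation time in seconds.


RT60 = 0.161 * 878 / 156 = 0.90614 s


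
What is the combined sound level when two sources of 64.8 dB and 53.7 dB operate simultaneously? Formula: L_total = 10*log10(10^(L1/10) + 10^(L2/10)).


10^(64.8/10) = 3.01995e+06
10^(53.7/10) = 234423
Sum = 3.01995e+06 + 234423 = 3.25437e+06
L_total = 10*log10(3.25437e+06) = 65.125 dB


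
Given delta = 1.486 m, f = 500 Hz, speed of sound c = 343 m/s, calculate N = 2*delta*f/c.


N = 2*delta*f/c = 2*delta/lambda, where lambda = c/f
lambda = 343 / 500 = 0.686 m
N = 2 * 1.486 / 0.686 = 4.3324


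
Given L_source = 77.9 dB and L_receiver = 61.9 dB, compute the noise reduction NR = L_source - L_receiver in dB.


NR = L_source - L_receiver (difference between source and receiving room levels)
NR = 77.9 - 61.9 = 16 dB


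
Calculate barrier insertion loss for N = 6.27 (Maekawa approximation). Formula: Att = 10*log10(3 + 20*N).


3 + 20*N = 3 + 20*6.27 = 128.4
Att = 10*log10(128.4) = 21.086 dB


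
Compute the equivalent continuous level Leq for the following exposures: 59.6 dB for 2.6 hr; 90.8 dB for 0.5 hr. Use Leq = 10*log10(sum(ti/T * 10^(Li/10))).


T_total = 2.6 + 0.5 = 3.1 hr
(2.6/3.1) * 10^(59.6/10) = 764912
(0.5/3.1) * 10^(90.8/10) = 1.93914e+08
Sum = 764912 + 1.93914e+08 = 1.94679e+08
Leq = 10*log10(1.94679e+08) = 82.893 dB


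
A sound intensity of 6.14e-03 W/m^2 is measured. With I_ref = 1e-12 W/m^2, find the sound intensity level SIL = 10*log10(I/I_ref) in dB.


I / I_ref = 6.14e-03 / 1e-12 = 6.14e+09
SIL = 10 * log10(6.14e+09) = 97.882 dB


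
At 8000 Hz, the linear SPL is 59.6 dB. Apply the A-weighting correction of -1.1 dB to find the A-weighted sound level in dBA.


A-weighting table: 8000 Hz -> -1.1 dB correction
SPL_A = SPL + correction = 59.6 + (-1.1) = 58.5 dBA


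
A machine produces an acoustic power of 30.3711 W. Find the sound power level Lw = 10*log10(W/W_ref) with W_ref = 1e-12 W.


W / W_ref = 30.3711 / 1e-12 = 3.03711e+13
Lw = 10 * log10(3.03711e+13) = 134.82 dB


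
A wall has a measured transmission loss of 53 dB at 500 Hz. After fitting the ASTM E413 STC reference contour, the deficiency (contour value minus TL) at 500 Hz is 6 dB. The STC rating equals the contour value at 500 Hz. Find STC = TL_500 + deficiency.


By ASTM E413, STC = value of the fitted reference contour at 500 Hz.
Contour value at 500 Hz = TL_500 + deficiency = 53 + 6 = 59
STC = 59


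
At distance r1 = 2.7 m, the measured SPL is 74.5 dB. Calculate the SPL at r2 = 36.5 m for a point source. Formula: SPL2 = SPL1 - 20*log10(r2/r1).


r2/r1 = 36.5/2.7 = 13.5185
Correction = 20*log10(13.5185) = 22.6186 dB
SPL2 = 74.5 - 22.6186 = 51.881 dB


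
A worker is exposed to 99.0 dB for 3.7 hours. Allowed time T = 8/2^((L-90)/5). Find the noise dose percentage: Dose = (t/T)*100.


T_allowed = 8 / 2^((99.0 - 90)/5) = 2.2974 hr
Dose = 3.7 / 2.2974 * 100 = 161.05 %


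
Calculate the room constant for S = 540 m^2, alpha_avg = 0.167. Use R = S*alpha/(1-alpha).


R = 540 * 0.167 / (1 - 0.167) = 108.26 m^2


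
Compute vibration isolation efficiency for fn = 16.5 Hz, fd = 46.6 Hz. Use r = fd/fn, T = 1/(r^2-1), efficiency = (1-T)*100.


r = 46.6 / 16.5 = 2.82424
r^2 - 1 = 2.82424^2 - 1 = 6.97633
T = 1/6.97633 = 0.143342
Efficiency = (1 - 0.143342)*100 = 85.666 %


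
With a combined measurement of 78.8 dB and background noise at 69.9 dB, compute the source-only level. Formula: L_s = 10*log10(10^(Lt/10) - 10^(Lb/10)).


10^(78.8/10) = 7.58578e+07
10^(69.9/10) = 9.77237e+06
Difference = 7.58578e+07 - 9.77237e+06 = 6.60854e+07
L_source = 10*log10(6.60854e+07) = 78.201 dB


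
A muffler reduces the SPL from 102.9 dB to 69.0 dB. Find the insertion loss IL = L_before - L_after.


Insertion loss = SPL without muffler - SPL with muffler
IL = 102.9 - 69.0 = 33.9 dB


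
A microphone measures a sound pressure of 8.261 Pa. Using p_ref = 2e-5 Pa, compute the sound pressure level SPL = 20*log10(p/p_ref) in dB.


p / p_ref = 8.261 / 2e-5 = 413050
SPL = 20 * log10(413050) = 112.32 dB


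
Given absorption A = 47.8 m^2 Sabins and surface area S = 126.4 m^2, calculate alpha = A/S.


Absorption coefficient = absorbed power / incident power
alpha = A / S = 47.8 / 126.4 = 0.37816


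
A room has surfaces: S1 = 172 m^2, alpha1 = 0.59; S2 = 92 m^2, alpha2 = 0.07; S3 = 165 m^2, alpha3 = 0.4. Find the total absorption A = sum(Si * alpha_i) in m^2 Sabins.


172 * 0.59 = 101.48
92 * 0.07 = 6.44
165 * 0.4 = 66
A_total = 101.48 + 6.44 + 66 = 173.92 m^2


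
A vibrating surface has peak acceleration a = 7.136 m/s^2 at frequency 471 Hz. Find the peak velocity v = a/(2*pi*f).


omega = 2*pi*f = 2*pi*471 = 2959.38 rad/s
v = a / omega = 7.136 / 2959.38 = 0.0024113 m/s


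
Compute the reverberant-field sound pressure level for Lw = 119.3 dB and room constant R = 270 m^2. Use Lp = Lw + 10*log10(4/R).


4/R = 4/270 = 0.0148148
Lp = 119.3 + 10*log10(0.0148148) = 101.01 dB


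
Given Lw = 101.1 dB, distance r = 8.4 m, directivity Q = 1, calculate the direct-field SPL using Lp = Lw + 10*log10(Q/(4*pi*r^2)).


4*pi*r^2 = 4*pi*8.4^2 = 886.683 m^2
Q / (4*pi*r^2) = 1 / 886.683 = 0.0011278
Lp = 101.1 + 10*log10(0.0011278) = 71.622 dB


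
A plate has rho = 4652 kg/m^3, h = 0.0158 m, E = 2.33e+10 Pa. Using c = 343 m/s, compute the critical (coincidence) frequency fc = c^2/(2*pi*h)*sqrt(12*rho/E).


12*rho/E = 12*4652/2.33e+10 = 2.39588e-06
sqrt(12*rho/E) = sqrt(2.39588e-06) = 0.00154786
c^2/(2*pi*h) = 343^2/(2*pi*0.0158) = 1.18509e+06
fc = 1.18509e+06 * 0.00154786 = 1834.4 Hz


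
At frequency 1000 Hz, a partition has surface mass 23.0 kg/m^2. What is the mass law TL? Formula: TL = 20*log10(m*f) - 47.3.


m * f = 23.0 * 1000 = 23000
20*log10(23000) = 87.2346 dB
TL = 87.2346 - 47.3 = 39.935 dB


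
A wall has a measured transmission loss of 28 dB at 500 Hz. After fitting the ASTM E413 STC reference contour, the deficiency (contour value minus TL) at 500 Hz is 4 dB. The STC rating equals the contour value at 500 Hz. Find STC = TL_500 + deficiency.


By ASTM E413, STC = value of the fitted reference contour at 500 Hz.
Contour value at 500 Hz = TL_500 + deficiency = 28 + 4 = 32
STC = 32


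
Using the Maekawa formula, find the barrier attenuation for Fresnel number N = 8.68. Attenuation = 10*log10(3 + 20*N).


3 + 20*N = 3 + 20*8.68 = 176.6
Att = 10*log10(176.6) = 22.47 dB


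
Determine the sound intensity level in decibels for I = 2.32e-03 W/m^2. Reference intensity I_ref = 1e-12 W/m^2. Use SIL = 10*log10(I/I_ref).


I / I_ref = 2.32e-03 / 1e-12 = 2.32e+09
SIL = 10 * log10(2.32e+09) = 93.655 dB


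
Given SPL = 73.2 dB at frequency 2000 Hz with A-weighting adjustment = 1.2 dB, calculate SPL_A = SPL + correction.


A-weighting table: 2000 Hz -> 1.2 dB correction
SPL_A = SPL + correction = 73.2 + (1.2) = 74.4 dBA


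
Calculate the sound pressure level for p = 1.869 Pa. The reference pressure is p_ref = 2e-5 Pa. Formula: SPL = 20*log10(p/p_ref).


p / p_ref = 1.869 / 2e-5 = 93450
SPL = 20 * log10(93450) = 99.412 dB


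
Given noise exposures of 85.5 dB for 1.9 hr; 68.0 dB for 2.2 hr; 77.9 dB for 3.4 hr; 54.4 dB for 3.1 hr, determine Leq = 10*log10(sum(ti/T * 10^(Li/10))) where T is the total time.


T_total = 1.9 + 2.2 + 3.4 + 3.1 = 10.6 hr
(1.9/10.6) * 10^(85.5/10) = 6.35986e+07
(2.2/10.6) * 10^(68.0/10) = 1.30953e+06
(3.4/10.6) * 10^(77.9/10) = 1.97776e+07
(3.1/10.6) * 10^(54.4/10) = 80548.2
Sum = 6.35986e+07 + 1.30953e+06 + 1.97776e+07 + 80548.2 = 8.47663e+07
Leq = 10*log10(8.47663e+07) = 79.282 dB


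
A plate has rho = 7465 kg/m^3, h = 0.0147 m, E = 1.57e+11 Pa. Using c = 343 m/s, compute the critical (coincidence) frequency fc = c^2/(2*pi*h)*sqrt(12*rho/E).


12*rho/E = 12*7465/1.57e+11 = 5.70573e-07
sqrt(12*rho/E) = sqrt(5.70573e-07) = 0.000755363
c^2/(2*pi*h) = 343^2/(2*pi*0.0147) = 1.27377e+06
fc = 1.27377e+06 * 0.000755363 = 962.16 Hz


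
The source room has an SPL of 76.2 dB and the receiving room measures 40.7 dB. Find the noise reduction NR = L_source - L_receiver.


NR = L_source - L_receiver (difference between source and receiving room levels)
NR = 76.2 - 40.7 = 35.5 dB


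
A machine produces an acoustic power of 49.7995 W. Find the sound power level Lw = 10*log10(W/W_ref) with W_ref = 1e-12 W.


W / W_ref = 49.7995 / 1e-12 = 4.97995e+13
Lw = 10 * log10(4.97995e+13) = 136.97 dB


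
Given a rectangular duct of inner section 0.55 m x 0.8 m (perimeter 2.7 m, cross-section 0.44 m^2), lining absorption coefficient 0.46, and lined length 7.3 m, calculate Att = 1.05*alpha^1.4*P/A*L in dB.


alpha^1.4 = 0.46^1.4 = 0.337179
Attenuation rate = 1.05 * alpha^1.4 * P / A
= 1.05 * 0.337179 * 2.7 / 0.44 = 2.17251 dB/m
Total Att = 2.17251 * 7.3 = 15.859 dB


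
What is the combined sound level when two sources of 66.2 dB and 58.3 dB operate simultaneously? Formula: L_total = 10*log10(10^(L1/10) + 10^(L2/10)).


10^(66.2/10) = 4.16869e+06
10^(58.3/10) = 676083
Sum = 4.16869e+06 + 676083 = 4.84477e+06
L_total = 10*log10(4.84477e+06) = 66.853 dB


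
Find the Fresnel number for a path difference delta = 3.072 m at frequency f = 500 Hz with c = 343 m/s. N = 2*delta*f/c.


N = 2*delta*f/c = 2*delta/lambda, where lambda = c/f
lambda = 343 / 500 = 0.686 m
N = 2 * 3.072 / 0.686 = 8.9563


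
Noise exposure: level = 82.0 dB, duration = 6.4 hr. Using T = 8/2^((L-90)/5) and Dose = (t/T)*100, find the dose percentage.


T_allowed = 8 / 2^((82.0 - 90)/5) = 24.2515 hr
Dose = 6.4 / 24.2515 * 100 = 26.39 %


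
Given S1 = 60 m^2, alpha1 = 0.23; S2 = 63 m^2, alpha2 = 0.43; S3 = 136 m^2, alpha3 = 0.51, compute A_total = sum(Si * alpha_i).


60 * 0.23 = 13.8
63 * 0.43 = 27.09
136 * 0.51 = 69.36
A_total = 13.8 + 27.09 + 69.36 = 110.25 m^2


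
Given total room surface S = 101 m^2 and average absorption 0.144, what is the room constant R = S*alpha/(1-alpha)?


R = 101 * 0.144 / (1 - 0.144) = 16.991 m^2


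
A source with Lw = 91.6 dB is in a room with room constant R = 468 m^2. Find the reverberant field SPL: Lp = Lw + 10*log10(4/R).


4/R = 4/468 = 0.00854701
Lp = 91.6 + 10*log10(0.00854701) = 70.918 dB


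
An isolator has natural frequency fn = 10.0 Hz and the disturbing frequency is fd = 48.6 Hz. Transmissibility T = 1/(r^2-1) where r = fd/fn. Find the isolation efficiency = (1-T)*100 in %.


r = 48.6 / 10.0 = 4.86
r^2 - 1 = 4.86^2 - 1 = 22.6196
T = 1/22.6196 = 0.0442094
Efficiency = (1 - 0.0442094)*100 = 95.579 %


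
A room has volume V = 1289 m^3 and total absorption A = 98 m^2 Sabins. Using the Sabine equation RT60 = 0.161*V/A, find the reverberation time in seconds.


RT60 = 0.161 * 1289 / 98 = 2.1176 s


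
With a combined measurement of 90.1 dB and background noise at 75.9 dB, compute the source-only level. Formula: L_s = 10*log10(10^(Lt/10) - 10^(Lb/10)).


10^(90.1/10) = 1.02329e+09
10^(75.9/10) = 3.89045e+07
Difference = 1.02329e+09 - 3.89045e+07 = 9.84386e+08
L_source = 10*log10(9.84386e+08) = 89.932 dB


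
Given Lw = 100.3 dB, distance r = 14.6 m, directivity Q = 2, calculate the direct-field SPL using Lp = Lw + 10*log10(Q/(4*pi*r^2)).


4*pi*r^2 = 4*pi*14.6^2 = 2678.65 m^2
Q / (4*pi*r^2) = 2 / 2678.65 = 0.000746645
Lp = 100.3 + 10*log10(0.000746645) = 69.031 dB


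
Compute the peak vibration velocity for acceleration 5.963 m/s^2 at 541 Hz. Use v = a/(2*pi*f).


omega = 2*pi*f = 2*pi*541 = 3399.2 rad/s
v = a / omega = 5.963 / 3399.2 = 0.0017542 m/s


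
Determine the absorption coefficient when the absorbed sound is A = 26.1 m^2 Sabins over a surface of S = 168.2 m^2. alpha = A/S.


Absorption coefficient = absorbed power / incident power
alpha = A / S = 26.1 / 168.2 = 0.15517


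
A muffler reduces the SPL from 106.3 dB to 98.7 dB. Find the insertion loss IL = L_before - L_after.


Insertion loss = SPL without muffler - SPL with muffler
IL = 106.3 - 98.7 = 7.6 dB


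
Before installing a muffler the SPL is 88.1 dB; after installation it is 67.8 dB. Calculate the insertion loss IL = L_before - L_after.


Insertion loss = SPL without muffler - SPL with muffler
IL = 88.1 - 67.8 = 20.3 dB


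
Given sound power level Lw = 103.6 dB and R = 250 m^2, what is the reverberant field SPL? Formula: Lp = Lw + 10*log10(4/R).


4/R = 4/250 = 0.016
Lp = 103.6 + 10*log10(0.016) = 85.641 dB


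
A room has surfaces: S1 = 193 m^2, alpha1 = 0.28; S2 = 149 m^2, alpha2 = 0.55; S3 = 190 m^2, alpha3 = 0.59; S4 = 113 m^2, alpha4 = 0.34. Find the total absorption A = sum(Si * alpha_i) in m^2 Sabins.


193 * 0.28 = 54.04
149 * 0.55 = 81.95
190 * 0.59 = 112.1
113 * 0.34 = 38.42
A_total = 54.04 + 81.95 + 112.1 + 38.42 = 286.51 m^2


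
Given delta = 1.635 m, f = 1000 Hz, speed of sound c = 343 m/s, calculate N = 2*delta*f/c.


N = 2*delta*f/c = 2*delta/lambda, where lambda = c/f
lambda = 343 / 1000 = 0.343 m
N = 2 * 1.635 / 0.343 = 9.5335


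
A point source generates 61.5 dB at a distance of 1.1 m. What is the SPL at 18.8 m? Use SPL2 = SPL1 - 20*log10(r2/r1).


r2/r1 = 18.8/1.1 = 17.0909
Correction = 20*log10(17.0909) = 24.6553 dB
SPL2 = 61.5 - 24.6553 = 36.845 dB


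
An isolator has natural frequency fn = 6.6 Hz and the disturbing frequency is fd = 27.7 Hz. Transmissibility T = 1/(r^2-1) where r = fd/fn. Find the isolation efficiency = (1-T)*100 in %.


r = 27.7 / 6.6 = 4.19697
r^2 - 1 = 4.19697^2 - 1 = 16.6146
T = 1/16.6146 = 0.060188
Efficiency = (1 - 0.060188)*100 = 93.981 %


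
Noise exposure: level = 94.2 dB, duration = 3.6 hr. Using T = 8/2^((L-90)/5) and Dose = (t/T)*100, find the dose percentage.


T_allowed = 8 / 2^((94.2 - 90)/5) = 4.46915 hr
Dose = 3.6 / 4.46915 * 100 = 80.552 %


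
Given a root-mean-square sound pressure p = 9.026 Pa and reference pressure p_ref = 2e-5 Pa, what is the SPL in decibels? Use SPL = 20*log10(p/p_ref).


p / p_ref = 9.026 / 2e-5 = 451300
SPL = 20 * log10(451300) = 113.09 dB


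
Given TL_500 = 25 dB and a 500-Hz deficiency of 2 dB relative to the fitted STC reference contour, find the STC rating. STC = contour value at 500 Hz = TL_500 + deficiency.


By ASTM E413, STC = value of the fitted reference contour at 500 Hz.
Contour value at 500 Hz = TL_500 + deficiency = 25 + 2 = 27
STC = 27


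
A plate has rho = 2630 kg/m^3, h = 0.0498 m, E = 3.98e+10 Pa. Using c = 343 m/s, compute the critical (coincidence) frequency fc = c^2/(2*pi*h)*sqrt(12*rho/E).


12*rho/E = 12*2630/3.98e+10 = 7.92965e-07
sqrt(12*rho/E) = sqrt(7.92965e-07) = 0.000890486
c^2/(2*pi*h) = 343^2/(2*pi*0.0498) = 375992
fc = 375992 * 0.000890486 = 334.82 Hz


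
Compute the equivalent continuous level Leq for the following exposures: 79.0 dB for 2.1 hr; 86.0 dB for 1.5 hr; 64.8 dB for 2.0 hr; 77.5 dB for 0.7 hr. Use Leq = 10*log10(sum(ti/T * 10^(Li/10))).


T_total = 2.1 + 1.5 + 2.0 + 0.7 = 6.3 hr
(2.1/6.3) * 10^(79.0/10) = 2.64776e+07
(1.5/6.3) * 10^(86.0/10) = 9.47874e+07
(2.0/6.3) * 10^(64.8/10) = 958715
(0.7/6.3) * 10^(77.5/10) = 6.24824e+06
Sum = 2.64776e+07 + 9.47874e+07 + 958715 + 6.24824e+06 = 1.28472e+08
Leq = 10*log10(1.28472e+08) = 81.088 dB


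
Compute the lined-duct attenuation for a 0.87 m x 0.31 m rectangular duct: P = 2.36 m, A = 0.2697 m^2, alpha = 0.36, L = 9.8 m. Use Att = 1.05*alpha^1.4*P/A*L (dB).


alpha^1.4 = 0.36^1.4 = 0.239234
Attenuation rate = 1.05 * alpha^1.4 * P / A
= 1.05 * 0.239234 * 2.36 / 0.2697 = 2.19808 dB/m
Total Att = 2.19808 * 9.8 = 21.541 dB


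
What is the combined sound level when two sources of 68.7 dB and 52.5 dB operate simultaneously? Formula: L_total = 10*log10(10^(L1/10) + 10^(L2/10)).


10^(68.7/10) = 7.4131e+06
10^(52.5/10) = 177828
Sum = 7.4131e+06 + 177828 = 7.59093e+06
L_total = 10*log10(7.59093e+06) = 68.803 dB


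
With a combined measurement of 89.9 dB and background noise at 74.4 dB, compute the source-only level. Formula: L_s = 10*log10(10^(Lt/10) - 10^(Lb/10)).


10^(89.9/10) = 9.77237e+08
10^(74.4/10) = 2.75423e+07
Difference = 9.77237e+08 - 2.75423e+07 = 9.49695e+08
L_source = 10*log10(9.49695e+08) = 89.776 dB


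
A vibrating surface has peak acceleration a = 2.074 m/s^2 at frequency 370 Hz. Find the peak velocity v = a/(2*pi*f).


omega = 2*pi*f = 2*pi*370 = 2324.78 rad/s
v = a / omega = 2.074 / 2324.78 = 0.00089213 m/s


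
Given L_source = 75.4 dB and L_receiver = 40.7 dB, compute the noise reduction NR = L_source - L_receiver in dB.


NR = L_source - L_receiver (difference between source and receiving room levels)
NR = 75.4 - 40.7 = 34.7 dB


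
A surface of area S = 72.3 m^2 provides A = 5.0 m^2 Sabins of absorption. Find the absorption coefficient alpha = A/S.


Absorption coefficient = absorbed power / incident power
alpha = A / S = 5.0 / 72.3 = 0.069156


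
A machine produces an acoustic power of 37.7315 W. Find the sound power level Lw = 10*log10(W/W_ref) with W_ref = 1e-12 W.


W / W_ref = 37.7315 / 1e-12 = 3.77315e+13
Lw = 10 * log10(3.77315e+13) = 135.77 dB


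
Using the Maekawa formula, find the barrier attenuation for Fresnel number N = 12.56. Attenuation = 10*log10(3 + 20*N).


3 + 20*N = 3 + 20*12.56 = 254.2
Att = 10*log10(254.2) = 24.052 dB


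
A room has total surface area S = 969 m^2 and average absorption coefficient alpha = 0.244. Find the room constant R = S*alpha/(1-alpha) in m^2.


R = 969 * 0.244 / (1 - 0.244) = 312.75 m^2


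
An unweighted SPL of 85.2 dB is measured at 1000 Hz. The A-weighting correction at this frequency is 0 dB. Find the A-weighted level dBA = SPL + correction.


A-weighting table: 1000 Hz -> 0 dB correction
SPL_A = SPL + correction = 85.2 + (0) = 85.2 dBA


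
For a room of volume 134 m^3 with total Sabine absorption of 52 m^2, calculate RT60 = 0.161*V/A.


RT60 = 0.161 * 134 / 52 = 0.41488 s


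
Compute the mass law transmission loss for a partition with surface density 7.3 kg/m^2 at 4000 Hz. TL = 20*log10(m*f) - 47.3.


m * f = 7.3 * 4000 = 29200
20*log10(29200) = 89.3077 dB
TL = 89.3077 - 47.3 = 42.008 dB


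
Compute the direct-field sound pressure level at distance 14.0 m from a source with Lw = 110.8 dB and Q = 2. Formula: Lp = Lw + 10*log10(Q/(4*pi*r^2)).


4*pi*r^2 = 4*pi*14.0^2 = 2463.01 m^2
Q / (4*pi*r^2) = 2 / 2463.01 = 0.000812015
Lp = 110.8 + 10*log10(0.000812015) = 79.896 dB


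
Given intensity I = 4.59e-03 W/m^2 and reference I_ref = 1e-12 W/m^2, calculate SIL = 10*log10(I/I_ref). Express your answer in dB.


I / I_ref = 4.59e-03 / 1e-12 = 4.59e+09
SIL = 10 * log10(4.59e+09) = 96.618 dB


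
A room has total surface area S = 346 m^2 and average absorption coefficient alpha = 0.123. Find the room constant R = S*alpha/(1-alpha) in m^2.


R = 346 * 0.123 / (1 - 0.123) = 48.527 m^2


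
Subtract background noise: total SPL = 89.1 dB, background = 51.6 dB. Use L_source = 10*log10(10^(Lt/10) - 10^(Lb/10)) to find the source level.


10^(89.1/10) = 8.12831e+08
10^(51.6/10) = 144544
Difference = 8.12831e+08 - 144544 = 8.12686e+08
L_source = 10*log10(8.12686e+08) = 89.099 dB


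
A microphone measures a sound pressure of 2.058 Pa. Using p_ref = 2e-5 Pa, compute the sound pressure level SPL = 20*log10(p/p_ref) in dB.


p / p_ref = 2.058 / 2e-5 = 102900
SPL = 20 * log10(102900) = 100.25 dB


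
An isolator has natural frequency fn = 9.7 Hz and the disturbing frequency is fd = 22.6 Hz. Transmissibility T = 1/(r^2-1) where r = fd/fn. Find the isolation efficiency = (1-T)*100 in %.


r = 22.6 / 9.7 = 2.3299
r^2 - 1 = 2.3299^2 - 1 = 4.42843
T = 1/4.42843 = 0.225814
Efficiency = (1 - 0.225814)*100 = 77.419 %


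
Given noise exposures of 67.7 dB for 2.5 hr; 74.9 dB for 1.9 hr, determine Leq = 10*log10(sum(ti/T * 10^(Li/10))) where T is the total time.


T_total = 2.5 + 1.9 = 4.4 hr
(2.5/4.4) * 10^(67.7/10) = 3.3457e+06
(1.9/4.4) * 10^(74.9/10) = 1.33445e+07
Sum = 3.3457e+06 + 1.33445e+07 = 1.66902e+07
Leq = 10*log10(1.66902e+07) = 72.225 dB


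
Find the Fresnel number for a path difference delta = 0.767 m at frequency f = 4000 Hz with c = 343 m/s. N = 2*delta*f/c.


N = 2*delta*f/c = 2*delta/lambda, where lambda = c/f
lambda = 343 / 4000 = 0.08575 m
N = 2 * 0.767 / 0.08575 = 17.889


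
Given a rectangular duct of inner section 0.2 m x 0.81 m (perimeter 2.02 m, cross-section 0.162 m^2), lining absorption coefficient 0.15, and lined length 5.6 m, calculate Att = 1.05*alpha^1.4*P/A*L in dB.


alpha^1.4 = 0.15^1.4 = 0.0702308
Attenuation rate = 1.05 * alpha^1.4 * P / A
= 1.05 * 0.0702308 * 2.02 / 0.162 = 0.919503 dB/m
Total Att = 0.919503 * 5.6 = 5.1492 dB
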